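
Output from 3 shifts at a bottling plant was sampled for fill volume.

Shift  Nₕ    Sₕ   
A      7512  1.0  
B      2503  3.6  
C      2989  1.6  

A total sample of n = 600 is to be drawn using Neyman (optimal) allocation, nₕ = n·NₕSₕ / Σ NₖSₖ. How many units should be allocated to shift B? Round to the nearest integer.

254

Σ NₕSₕ = 7512·1.0 + 2503·3.6 + 2989·1.6 = 21305.2.
Share for B: 9010.8/21305.2 = 0.42294.
n_B = 600 × 0.42294 = 253.763... → 254.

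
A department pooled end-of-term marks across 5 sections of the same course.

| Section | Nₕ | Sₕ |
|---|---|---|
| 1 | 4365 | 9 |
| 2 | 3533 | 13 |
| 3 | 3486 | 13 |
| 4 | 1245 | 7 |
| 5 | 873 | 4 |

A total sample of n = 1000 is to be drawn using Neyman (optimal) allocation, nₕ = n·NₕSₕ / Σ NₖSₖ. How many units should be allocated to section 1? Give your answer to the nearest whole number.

Σ NₕSₕ = 4365·9 + 3533·13 + 3486·13 + 1245·7 + 873·4 = 142739.
Share for 1: 39285/142739 = 0.27522.
n_1 = 1000 × 0.27522 = 275.223... → 275.

275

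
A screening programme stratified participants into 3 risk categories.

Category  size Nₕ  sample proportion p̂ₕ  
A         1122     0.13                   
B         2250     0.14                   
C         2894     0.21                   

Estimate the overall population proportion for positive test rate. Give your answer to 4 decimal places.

0.1705

Wₕ = Nₕ/N with N = 6266: 0.1791, 0.3591, 0.4619.
p̂_st = 0.1791·0.13 + 0.3591·0.14 + 0.4619·0.21 ≈ 0.170539... → 0.1705.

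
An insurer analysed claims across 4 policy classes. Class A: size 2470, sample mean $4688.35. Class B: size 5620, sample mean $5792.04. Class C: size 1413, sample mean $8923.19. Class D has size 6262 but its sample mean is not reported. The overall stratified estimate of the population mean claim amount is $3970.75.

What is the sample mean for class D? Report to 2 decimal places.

Σ Nₕx̄ₕ = N·μ, so 6262·x̄_D = 15765·3970.75 − (2470·4688.35 + 5620·5792.04 + 1413·8923.19).
= 62598873.75 − 56739956.77 = 5858916.98.
x̄_D = 5858916.98 / 6262 = 935.6303... → 935.63.

935.63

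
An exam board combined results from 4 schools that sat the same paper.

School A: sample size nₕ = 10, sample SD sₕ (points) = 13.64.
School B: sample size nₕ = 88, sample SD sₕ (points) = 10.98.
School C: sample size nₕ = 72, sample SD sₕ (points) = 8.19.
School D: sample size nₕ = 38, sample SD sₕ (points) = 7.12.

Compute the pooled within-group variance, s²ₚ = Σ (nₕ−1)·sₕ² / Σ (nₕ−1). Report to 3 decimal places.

A: (10−1)·13.64² = 9·186.0496 = 1674.4464
B: (88−1)·10.98² = 87·120.5604 = 10488.7548
C: (72−1)·8.19² = 71·67.0761 = 4762.4031
D: (38−1)·7.12² = 37·50.6944 = 1875.6928
Numerator = 18801.2971; denominator = Σ(nₕ−1) = 204.
s²ₚ = 18801.2971/204 = 92.16322... → 92.163.

92.163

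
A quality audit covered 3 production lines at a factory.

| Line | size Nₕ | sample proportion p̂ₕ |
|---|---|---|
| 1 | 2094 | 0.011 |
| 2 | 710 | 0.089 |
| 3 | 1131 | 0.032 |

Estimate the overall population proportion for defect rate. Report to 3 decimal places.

0.031

Wₕ = Nₕ/N with N = 3935: 0.5321, 0.1804, 0.2874.
p̂_st = 0.5321·0.011 + 0.1804·0.089 + 0.2874·0.032 ≈ 0.03111... → 0.031.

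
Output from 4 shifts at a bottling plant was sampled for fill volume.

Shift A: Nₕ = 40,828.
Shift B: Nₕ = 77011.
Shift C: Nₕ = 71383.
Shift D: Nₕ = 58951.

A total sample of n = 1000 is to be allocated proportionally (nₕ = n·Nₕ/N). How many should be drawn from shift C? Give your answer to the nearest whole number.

N = 40828 + 77011 + 71383 + 58951 = 248173.
n_C = 1000·71383/248173 = 287.634... → 288.

288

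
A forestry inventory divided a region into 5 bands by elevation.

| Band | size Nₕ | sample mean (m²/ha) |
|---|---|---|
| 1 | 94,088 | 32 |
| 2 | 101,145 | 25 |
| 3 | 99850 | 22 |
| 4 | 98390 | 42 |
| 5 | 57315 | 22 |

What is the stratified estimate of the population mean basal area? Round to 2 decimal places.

N = 94088 + 101145 + 99850 + 98390 + 57315 = 450788.
Weight each subgroup mean by Nₕ/N and sum.
Σ Nₕx̄ₕ = 94088·32 + 101145·25 + 99850·22 + 98390·42 + 57315·22 = 3010816 + 2528625 + 2196700 + 4132380 + 1260930 = 13129451.
Divide by N: 13129451 / 450788 = 29.1256... → 29.13.

29.13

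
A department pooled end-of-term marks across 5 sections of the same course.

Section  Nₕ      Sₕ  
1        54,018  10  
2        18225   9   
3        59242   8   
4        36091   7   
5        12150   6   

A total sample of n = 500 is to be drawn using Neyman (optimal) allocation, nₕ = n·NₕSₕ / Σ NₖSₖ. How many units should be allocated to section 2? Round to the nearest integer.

55

Σ NₕSₕ = 54018·10 + 18225·9 + 59242·8 + 36091·7 + 12150·6 = 1503678.
Share for 2: 164025/1503678 = 0.10908.
n_2 = 500 × 0.10908 = 54.541... → 55.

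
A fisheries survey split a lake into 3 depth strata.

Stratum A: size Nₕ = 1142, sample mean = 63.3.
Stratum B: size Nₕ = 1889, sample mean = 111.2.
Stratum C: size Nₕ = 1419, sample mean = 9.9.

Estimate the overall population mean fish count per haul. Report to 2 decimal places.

66.61

N = 1142 + 1889 + 1419 = 4450.
The stratified mean weights each stratum mean by its population share Nₕ/N.
Σ Nₕx̄ₕ = 1142·63.3 + 1889·111.2 + 1419·9.9 = 72288.6 + 210056.8 + 14048.1 = 296393.5.
Divide by N: 296393.5 / 4450 = 66.6053... → 66.61.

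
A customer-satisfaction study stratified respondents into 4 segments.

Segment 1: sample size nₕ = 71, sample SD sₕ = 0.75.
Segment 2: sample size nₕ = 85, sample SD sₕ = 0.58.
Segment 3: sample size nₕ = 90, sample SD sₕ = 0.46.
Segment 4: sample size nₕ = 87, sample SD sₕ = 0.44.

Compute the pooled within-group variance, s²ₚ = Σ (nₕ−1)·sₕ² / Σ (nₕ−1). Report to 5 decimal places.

0.31342

1: (71−1)·0.75² = 70·0.5625 = 39.375
2: (85−1)·0.58² = 84·0.3364 = 28.2576
3: (90−1)·0.46² = 89·0.2116 = 18.8324
4: (87−1)·0.44² = 86·0.1936 = 16.6496
Numerator = 103.1146; denominator = Σ(nₕ−1) = 329.
s²ₚ = 103.1146/329 = 0.3134182... → 0.31342.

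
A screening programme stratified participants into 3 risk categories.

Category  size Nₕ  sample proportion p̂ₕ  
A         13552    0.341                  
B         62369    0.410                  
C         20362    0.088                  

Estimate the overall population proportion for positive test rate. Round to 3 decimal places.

N = 13552 + 62369 + 20362 = 96283.
Overall proportion = Σ (Nₕ/N)·p̂ₕ.
Σ Nₕp̂ₕ = 4621.232 + 25571.29 + 1791.856 = 31984.378.
31984.378 / 96283 = 0.33219... → 0.332.

0.332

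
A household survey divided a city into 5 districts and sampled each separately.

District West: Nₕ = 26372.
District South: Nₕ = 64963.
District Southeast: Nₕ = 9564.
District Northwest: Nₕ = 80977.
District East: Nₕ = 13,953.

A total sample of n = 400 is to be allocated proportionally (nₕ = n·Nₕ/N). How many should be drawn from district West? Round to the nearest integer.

54

Share of district West = 26372/195829 = 0.13467.
Allocate 400 × 0.13467 = 53.867... → 54.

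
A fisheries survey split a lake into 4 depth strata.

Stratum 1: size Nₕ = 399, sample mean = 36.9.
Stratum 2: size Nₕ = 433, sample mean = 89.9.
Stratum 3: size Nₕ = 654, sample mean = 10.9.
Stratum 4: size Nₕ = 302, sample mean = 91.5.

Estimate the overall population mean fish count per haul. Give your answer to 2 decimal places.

N = 399 + 433 + 654 + 302 = 1788.
Overall mean = Σ (Nₕ/N)·x̄ₕ — weight by population share, not a simple average.
Σ Nₕx̄ₕ = 399·36.9 + 433·89.9 + 654·10.9 + 302·91.5 = 14723.1 + 38926.7 + 7128.6 + 27633 = 88411.4.
Divide by N: 88411.4 / 1788 = 49.4471... → 49.45.

49.45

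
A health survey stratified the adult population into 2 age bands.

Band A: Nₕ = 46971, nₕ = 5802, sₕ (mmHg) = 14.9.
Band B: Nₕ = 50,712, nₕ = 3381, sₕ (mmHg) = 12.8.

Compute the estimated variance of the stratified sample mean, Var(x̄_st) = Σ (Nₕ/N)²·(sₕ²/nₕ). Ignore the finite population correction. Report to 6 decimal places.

N = 97683; Wₕ = Nₕ/N.
band A: (46971/97683)²·14.9²/5802 = 0.008847416
band B: (50712/97683)²·12.8²/3381 = 0.013060454
Sum = 0.021907870 → 0.021908.

0.021908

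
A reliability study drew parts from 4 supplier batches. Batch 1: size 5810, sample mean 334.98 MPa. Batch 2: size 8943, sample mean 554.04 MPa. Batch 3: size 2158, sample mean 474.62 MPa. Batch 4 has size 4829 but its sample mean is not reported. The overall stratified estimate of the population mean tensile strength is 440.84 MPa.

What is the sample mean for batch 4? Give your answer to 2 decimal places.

N = 5810 + 8943 + 2158 + 4829 = 21740.
Overall total = μ·N = 440.84·21740 = 9583861.6.
Subtract the known strata: 5810·334.98 + 8943·554.04 + 2158·474.62 = 7925243.48.
Remaining total for batch 4: 9583861.6 − 7925243.48 = 1658618.12.
Divide by its size: 1658618.12 / 4829 = 343.4703... → 343.47.

343.47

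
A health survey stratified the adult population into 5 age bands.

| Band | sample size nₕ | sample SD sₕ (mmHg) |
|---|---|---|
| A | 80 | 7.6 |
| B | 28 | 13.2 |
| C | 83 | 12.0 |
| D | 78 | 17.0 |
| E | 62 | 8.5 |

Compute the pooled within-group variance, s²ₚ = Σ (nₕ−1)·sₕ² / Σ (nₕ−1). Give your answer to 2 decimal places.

A: (80−1)·7.6² = 79·57.76 = 4563.04
B: (28−1)·13.2² = 27·174.24 = 4704.48
C: (83−1)·12.0² = 82·144 = 11808
D: (78−1)·17.0² = 77·289 = 22253
E: (62−1)·8.5² = 61·72.25 = 4407.25
Numerator = 47735.77; denominator = Σ(nₕ−1) = 326.
s²ₚ = 47735.77/326 = 146.4287... → 146.43.

146.43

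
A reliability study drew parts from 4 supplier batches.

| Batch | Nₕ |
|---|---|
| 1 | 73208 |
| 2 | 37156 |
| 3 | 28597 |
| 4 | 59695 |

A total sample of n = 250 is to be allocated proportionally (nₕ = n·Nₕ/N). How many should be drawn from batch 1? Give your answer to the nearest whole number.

92

Share of batch 1 = 73208/198656 = 0.36852.
Allocate 250 × 0.36852 = 92.129... → 92.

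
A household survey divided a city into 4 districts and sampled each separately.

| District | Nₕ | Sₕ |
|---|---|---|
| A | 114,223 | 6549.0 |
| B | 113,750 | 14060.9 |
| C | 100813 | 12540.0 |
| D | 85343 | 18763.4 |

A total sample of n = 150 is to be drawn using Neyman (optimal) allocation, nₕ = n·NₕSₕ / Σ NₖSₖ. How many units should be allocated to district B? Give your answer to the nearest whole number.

A: NₕSₕ = 114223·6549.0 = 748046427
B: NₕSₕ = 113750·14060.9 = 1599427375
C: NₕSₕ = 100813·12540.0 = 1264195020
D: NₕSₕ = 85343·18763.4 = 1601324846.2
Σ NₕSₕ = 5212993668.2.
n_B = 150·1599427375/5212993668.2 = 46.022... → 46.

46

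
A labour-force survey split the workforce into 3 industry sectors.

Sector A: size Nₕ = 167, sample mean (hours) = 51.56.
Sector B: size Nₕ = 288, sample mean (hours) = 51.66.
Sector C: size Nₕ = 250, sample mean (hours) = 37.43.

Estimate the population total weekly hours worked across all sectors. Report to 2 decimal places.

32846.10

Population total = Σ Nₕ·x̄ₕ (each stratum's size times its mean).
167·51.56 + 288·51.66 + 250·37.43 = 8610.52 + 14878.08 + 9357.5 = 32846.10.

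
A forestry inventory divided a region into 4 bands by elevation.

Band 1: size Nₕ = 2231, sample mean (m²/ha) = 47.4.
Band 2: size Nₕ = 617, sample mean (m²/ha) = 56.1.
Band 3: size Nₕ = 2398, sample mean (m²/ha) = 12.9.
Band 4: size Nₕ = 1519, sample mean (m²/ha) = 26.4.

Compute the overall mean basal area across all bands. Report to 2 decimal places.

31.25

N = 6765; weights Wₕ = Nₕ/N = (0.3298, 0.0912, 0.3545, 0.2245).
x̄_st = Σ Wₕ·x̄ₕ = 0.3298·47.4 + 0.0912·56.1 + 0.3545·12.9 + 0.2245·26.4 ≈ 31.2489...
→ 31.25.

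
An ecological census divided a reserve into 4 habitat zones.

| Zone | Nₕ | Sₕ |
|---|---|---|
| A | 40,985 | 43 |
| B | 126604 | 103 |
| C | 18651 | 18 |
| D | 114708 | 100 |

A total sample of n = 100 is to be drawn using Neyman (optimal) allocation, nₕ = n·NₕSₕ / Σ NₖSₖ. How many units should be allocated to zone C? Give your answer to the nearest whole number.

1

Σ NₕSₕ = 40985·43 + 126604·103 + 18651·18 + 114708·100 = 26609085.
Share for C: 335718/26609085 = 0.01262.
n_C = 100 × 0.01262 = 1.262... → 1.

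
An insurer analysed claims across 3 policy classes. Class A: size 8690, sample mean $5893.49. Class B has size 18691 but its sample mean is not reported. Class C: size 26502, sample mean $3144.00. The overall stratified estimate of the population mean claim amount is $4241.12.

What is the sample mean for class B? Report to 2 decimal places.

5028.49

Σ Nₕx̄ₕ = N·μ, so 18691·x̄_B = 53883·4241.12 − (8690·5893.49 + 26502·3144.00).
= 228524268.96 − 134536716.1 = 93987552.86.
x̄_B = 93987552.86 / 18691 = 5028.4925... → 5028.49.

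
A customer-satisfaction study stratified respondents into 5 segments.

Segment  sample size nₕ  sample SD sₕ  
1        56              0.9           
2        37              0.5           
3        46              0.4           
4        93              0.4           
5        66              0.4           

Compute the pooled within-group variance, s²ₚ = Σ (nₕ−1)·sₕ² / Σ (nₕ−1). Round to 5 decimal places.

0.29307

Degrees of freedom: 55 + 36 + 45 + 92 + 65 = 293.
Σ(nₕ−1)sₕ² = 55·0.81 + 36·0.25 + 45·0.16 + 92·0.16 + 65·0.16 = 85.87.
s²ₚ = 85.87 / 293 = 0.2930717... → 0.29307.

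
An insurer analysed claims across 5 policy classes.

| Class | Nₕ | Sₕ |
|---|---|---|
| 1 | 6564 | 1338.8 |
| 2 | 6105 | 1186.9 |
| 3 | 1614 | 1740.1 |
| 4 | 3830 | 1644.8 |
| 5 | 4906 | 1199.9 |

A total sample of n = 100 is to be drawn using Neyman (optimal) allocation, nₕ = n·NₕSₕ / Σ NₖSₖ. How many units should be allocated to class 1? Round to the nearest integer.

Σ NₕSₕ = 6564·1338.8 + 6105·1186.9 + 1614·1740.1 + 3830·1644.8 + 4906·1199.9 = 31028722.5.
Share for 1: 8787883.2/31028722.5 = 0.28322.
n_1 = 100 × 0.28322 = 28.322... → 28.

28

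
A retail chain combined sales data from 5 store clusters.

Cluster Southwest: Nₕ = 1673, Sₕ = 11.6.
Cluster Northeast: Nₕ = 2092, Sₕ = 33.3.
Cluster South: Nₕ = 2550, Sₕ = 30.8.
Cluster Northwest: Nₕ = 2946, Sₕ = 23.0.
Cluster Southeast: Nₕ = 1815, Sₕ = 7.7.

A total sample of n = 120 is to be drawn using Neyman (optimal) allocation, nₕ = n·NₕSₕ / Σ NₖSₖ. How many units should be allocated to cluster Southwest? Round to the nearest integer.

9

Σ NₕSₕ = 1673·11.6 + 2092·33.3 + 2550·30.8 + 2946·23.0 + 1815·7.7 = 249343.9.
Share for Southwest: 19406.8/249343.9 = 0.07783.
n_Southwest = 120 × 0.07783 = 9.340... → 9.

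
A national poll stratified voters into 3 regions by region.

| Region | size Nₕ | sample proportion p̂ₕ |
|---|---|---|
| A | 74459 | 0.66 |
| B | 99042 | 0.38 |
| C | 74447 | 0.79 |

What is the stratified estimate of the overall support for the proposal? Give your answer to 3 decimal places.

0.587

N = 74459 + 99042 + 74447 = 247948.
Overall proportion = Σ (Nₕ/N)·p̂ₕ.
Σ Nₕp̂ₕ = 49142.94 + 37635.96 + 58813.13 = 145592.03.
145592.03 / 247948 = 0.58719... → 0.587.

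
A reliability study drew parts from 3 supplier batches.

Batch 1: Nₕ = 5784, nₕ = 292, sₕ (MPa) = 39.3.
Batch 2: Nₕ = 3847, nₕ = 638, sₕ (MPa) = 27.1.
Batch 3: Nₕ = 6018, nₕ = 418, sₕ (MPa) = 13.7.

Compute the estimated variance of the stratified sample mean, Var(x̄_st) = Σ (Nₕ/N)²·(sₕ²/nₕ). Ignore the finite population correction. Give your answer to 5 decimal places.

0.85855

N = 15649; Wₕ = Nₕ/N.
batch 1: (5784/15649)²·39.3²/292 = 0.72257950
batch 2: (3847/15649)²·27.1²/638 = 0.06956473
batch 3: (6018/15649)²·13.7²/418 = 0.06640427
Sum = 0.85854850 → 0.85855.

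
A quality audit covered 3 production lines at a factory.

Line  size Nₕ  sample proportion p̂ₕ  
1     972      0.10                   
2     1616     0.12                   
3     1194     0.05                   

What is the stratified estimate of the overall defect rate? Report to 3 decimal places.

0.093

N = 972 + 1616 + 1194 = 3782.
Overall proportion = Σ (Nₕ/N)·p̂ₕ.
Σ Nₕp̂ₕ = 97.2 + 193.92 + 59.7 = 350.82.
350.82 / 3782 = 0.09276... → 0.093.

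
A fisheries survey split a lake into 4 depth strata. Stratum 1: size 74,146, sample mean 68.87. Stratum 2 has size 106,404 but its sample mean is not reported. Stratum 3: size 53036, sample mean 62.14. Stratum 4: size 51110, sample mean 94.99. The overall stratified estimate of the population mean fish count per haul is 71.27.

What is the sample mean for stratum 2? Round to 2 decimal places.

N = 74146 + 106404 + 53036 + 51110 = 284696.
Overall total = μ·N = 71.27·284696 = 20290283.92.
Subtract the known strata: 74146·68.87 + 53036·62.14 + 51110·94.99 = 13257030.96.
Remaining total for stratum 2: 20290283.92 − 13257030.96 = 7033252.96.
Divide by its size: 7033252.96 / 106404 = 66.0995... → 66.10.

66.10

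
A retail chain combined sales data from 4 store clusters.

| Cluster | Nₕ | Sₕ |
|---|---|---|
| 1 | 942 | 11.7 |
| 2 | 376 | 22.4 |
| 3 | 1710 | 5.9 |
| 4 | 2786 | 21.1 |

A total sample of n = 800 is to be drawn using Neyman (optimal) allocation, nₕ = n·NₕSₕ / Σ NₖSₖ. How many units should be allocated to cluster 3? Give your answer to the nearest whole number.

91

1: NₕSₕ = 942·11.7 = 11021.4
2: NₕSₕ = 376·22.4 = 8422.4
3: NₕSₕ = 1710·5.9 = 10089
4: NₕSₕ = 2786·21.1 = 58784.6
Σ NₕSₕ = 88317.4.
n_3 = 800·10089/88317.4 = 91.389... → 91.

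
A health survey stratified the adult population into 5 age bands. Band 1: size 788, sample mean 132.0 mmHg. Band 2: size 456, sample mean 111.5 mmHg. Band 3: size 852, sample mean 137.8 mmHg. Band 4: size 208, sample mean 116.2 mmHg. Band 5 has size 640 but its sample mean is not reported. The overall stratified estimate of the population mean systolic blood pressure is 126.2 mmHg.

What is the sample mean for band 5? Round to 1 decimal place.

117.3

Σ Nₕx̄ₕ = N·μ, so 640·x̄_5 = 2944·126.2 − (788·132.0 + 456·111.5 + 852·137.8 + 208·116.2).
= 371532.8 − 296435.2 = 75097.6.
x̄_5 = 75097.6 / 640 = 117.34 → 117.3.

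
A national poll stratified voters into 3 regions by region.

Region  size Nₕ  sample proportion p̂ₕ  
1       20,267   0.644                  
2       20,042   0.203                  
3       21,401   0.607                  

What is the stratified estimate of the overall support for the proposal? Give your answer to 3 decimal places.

0.488

Wₕ = Nₕ/N with N = 61710: 0.3284, 0.3248, 0.3468.
p̂_st = 0.3284·0.644 + 0.3248·0.203 + 0.3468·0.607 ≈ 0.48794... → 0.488.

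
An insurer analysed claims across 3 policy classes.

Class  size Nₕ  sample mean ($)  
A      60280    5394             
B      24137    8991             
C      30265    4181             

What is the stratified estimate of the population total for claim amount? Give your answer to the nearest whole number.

Population total = Σ Nₕ·x̄ₕ (each stratum's size times its mean).
60280·5394 + 24137·8991 + 30265·4181 = 325150320 + 217015767 + 126537965 = 668704052.

668704052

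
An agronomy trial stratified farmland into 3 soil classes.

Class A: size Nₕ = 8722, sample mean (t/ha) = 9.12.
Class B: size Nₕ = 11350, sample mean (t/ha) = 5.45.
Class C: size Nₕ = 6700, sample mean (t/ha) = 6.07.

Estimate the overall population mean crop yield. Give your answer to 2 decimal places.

6.80

N = 26772; weights Wₕ = Nₕ/N = (0.3258, 0.4240, 0.2503).
x̄_st = Σ Wₕ·x̄ₕ = 0.3258·9.12 + 0.4240·5.45 + 0.2503·6.07 ≈ 6.8008...
→ 6.80.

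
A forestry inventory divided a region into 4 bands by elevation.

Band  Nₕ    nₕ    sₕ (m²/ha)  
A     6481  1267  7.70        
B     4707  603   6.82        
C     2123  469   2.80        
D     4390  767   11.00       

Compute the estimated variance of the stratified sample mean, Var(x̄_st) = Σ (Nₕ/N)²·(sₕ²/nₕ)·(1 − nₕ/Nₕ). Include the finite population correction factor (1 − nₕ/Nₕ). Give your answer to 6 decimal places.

0.017998

N = 17701. Term for each stratum: Wₕ²sₕ²/nₕ·(1−nₕ/Nₕ).
Var(x̄_st) = 0.005046872 + 0.004755623 + 0.000187341 + 0.008008059 = 0.017997894 → 0.017998.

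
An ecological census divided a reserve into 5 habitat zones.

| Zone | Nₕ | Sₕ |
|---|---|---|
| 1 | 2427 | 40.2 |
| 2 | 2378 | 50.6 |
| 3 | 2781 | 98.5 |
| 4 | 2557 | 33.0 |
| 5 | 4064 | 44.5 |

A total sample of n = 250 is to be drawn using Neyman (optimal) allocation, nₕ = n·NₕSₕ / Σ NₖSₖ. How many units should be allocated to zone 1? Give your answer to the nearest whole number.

Σ NₕSₕ = 2427·40.2 + 2378·50.6 + 2781·98.5 + 2557·33.0 + 4064·44.5 = 757049.7.
Share for 1: 97565.4/757049.7 = 0.12888.
n_1 = 250 × 0.12888 = 32.219... → 32.

32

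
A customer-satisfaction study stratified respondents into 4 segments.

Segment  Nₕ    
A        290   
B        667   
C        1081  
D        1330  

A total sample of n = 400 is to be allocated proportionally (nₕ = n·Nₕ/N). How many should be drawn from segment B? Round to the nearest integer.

79

N = 290 + 667 + 1081 + 1330 = 3368.
n_B = 400·667/3368 = 79.216... → 79.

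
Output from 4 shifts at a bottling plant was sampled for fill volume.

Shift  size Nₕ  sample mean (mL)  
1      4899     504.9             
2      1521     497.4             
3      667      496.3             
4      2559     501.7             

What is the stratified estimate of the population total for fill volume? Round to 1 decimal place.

4844932.9

Population total = Σ Nₕ·x̄ₕ (each stratum's size times its mean).
4899·504.9 + 1521·497.4 + 667·496.3 + 2559·501.7 = 2473505.1 + 756545.4 + 331032.1 + 1283850.3 = 4844932.9.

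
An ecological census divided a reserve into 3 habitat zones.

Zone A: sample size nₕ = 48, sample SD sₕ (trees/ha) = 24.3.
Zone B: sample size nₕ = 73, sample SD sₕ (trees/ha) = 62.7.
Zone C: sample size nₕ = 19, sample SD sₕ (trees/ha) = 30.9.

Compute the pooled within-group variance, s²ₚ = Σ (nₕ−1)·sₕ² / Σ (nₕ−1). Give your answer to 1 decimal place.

Degrees of freedom: 47 + 72 + 18 = 137.
Σ(nₕ−1)sₕ² = 47·590.49 + 72·3931.29 + 18·954.81 = 327992.49.
s²ₚ = 327992.49 / 137 = 2394.106... → 2394.1.

2394.1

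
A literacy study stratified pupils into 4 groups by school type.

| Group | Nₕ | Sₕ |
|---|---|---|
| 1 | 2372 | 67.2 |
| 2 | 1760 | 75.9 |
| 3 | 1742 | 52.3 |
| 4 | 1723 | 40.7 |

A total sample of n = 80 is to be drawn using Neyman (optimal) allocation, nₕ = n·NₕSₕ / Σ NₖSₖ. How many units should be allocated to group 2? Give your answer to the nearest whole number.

24

1: NₕSₕ = 2372·67.2 = 159398.4
2: NₕSₕ = 1760·75.9 = 133584
3: NₕSₕ = 1742·52.3 = 91106.6
4: NₕSₕ = 1723·40.7 = 70126.1
Σ NₕSₕ = 454215.1.
n_2 = 80·133584/454215.1 = 23.528... → 24.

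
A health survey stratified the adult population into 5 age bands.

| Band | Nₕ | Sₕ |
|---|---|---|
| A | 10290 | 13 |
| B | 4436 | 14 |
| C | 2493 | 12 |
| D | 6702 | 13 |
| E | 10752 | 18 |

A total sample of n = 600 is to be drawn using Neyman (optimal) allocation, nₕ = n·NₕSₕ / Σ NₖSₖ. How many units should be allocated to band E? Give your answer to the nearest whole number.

229

Σ NₕSₕ = 10290·13 + 4436·14 + 2493·12 + 6702·13 + 10752·18 = 506452.
Share for E: 193536/506452 = 0.38214.
n_E = 600 × 0.38214 = 229.285... → 229.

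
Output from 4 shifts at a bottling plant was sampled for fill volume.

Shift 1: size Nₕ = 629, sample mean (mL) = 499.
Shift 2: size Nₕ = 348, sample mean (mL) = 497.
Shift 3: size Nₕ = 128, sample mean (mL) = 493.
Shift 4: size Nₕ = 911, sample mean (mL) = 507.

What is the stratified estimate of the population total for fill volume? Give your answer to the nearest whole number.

1011808

1: 629·499 = 313871
2: 348·497 = 172956
3: 128·493 = 63104
4: 911·507 = 461877
τ̂ = Σ Nₕx̄ₕ = 1011808.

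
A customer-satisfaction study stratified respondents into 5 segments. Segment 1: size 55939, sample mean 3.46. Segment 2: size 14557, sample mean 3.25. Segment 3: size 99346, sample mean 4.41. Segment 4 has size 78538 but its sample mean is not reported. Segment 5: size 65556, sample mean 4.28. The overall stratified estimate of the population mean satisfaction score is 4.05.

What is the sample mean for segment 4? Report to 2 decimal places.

N = 55939 + 14557 + 99346 + 78538 + 65556 = 313936.
Overall total = μ·N = 4.05·313936 = 1271440.8.
Subtract the known strata: 55939·3.46 + 14557·3.25 + 99346·4.41 + 65556·4.28 = 959554.73.
Remaining total for segment 4: 1271440.8 − 959554.73 = 311886.07.
Divide by its size: 311886.07 / 78538 = 3.9711... → 3.97.

3.97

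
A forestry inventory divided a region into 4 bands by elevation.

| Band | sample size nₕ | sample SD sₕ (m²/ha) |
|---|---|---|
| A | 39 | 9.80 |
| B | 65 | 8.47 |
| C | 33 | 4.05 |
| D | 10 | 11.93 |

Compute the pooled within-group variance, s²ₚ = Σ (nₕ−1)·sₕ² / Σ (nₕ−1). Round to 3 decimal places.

A: (39−1)·9.80² = 38·96.04 = 3649.52
B: (65−1)·8.47² = 64·71.7409 = 4591.4176
C: (33−1)·4.05² = 32·16.4025 = 524.88
D: (10−1)·11.93² = 9·142.3249 = 1280.9241
Numerator = 10046.7417; denominator = Σ(nₕ−1) = 143.
s²ₚ = 10046.7417/143 = 70.25693... → 70.257.

70.257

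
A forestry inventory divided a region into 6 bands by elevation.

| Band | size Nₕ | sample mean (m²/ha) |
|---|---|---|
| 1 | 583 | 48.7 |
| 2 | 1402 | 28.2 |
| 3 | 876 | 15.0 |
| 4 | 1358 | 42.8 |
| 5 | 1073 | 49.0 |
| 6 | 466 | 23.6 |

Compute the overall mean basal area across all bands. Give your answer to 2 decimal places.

35.21

x̄_st = (Σ Nₕx̄ₕ) / (Σ Nₕ) = (583·48.7 + 1402·28.2 + 876·15.0 + 1358·42.8 + 1073·49.0 + 466·23.6) / 5758
= 202765.5 / 5758 = 35.2146... → 35.21.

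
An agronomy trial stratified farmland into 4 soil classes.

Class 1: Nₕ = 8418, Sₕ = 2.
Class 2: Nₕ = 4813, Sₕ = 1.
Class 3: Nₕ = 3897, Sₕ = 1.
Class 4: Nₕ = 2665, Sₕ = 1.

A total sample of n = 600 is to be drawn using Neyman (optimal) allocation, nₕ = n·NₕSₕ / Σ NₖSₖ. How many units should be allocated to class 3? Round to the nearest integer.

Σ NₕSₕ = 8418·2 + 4813·1 + 3897·1 + 2665·1 = 28211.
Share for 3: 3897/28211 = 0.13814.
n_3 = 600 × 0.13814 = 82.883... → 83.

83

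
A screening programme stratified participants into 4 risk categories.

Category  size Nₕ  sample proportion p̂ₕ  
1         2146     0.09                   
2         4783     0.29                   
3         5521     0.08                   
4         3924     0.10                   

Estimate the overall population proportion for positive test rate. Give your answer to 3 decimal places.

N = 2146 + 4783 + 5521 + 3924 = 16374.
Overall proportion = Σ (Nₕ/N)·p̂ₕ.
Σ Nₕp̂ₕ = 193.14 + 1387.07 + 441.68 + 392.4 = 2414.29.
2414.29 / 16374 = 0.14745... → 0.147.

0.147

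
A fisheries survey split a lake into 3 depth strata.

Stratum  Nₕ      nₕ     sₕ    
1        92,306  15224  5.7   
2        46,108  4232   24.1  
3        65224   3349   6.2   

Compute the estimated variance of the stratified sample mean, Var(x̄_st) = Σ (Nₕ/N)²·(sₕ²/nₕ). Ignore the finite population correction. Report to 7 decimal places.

N = 203638; Wₕ = Nₕ/N.
stratum 1: (92306/203638)²·5.7²/15224 = 0.0004384935
stratum 2: (46108/203638)²·24.1²/4232 = 0.0070359598
stratum 3: (65224/203638)²·6.2²/3349 = 0.0011775123
Sum = 0.0086519656 → 0.0086520.

0.0086520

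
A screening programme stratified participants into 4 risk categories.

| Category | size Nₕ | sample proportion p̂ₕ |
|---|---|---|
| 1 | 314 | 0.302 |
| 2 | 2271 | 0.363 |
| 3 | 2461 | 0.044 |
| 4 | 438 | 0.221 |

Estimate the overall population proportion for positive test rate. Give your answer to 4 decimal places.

0.2050

Wₕ = Nₕ/N with N = 5484: 0.0573, 0.4141, 0.4488, 0.0799.
p̂_st = 0.0573·0.302 + 0.4141·0.363 + 0.4488·0.044 + 0.0799·0.221 ≈ 0.205011... → 0.2050.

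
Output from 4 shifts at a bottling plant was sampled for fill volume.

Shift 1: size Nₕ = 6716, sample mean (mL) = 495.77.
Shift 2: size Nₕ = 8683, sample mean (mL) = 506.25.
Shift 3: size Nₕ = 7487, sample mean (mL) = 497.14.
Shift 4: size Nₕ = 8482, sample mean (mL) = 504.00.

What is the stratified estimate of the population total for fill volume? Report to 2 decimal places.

15722375.25

Estimate total by summing Nₕ·x̄ₕ over strata.
6716·495.77 + 8683·506.25 + 7487·497.14 + 8482·504.00 = 3329591.32 + 4395768.75 + 3722087.18 + 4274928 = 15722375.25.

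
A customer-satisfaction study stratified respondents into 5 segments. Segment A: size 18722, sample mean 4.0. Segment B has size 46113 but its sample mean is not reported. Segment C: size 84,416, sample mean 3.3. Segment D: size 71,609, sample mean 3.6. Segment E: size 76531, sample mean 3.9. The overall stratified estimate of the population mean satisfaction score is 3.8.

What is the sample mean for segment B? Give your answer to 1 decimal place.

4.8

N = 18722 + 46113 + 84416 + 71609 + 76531 = 297391.
Overall total = μ·N = 3.8·297391 = 1130085.8.
Subtract the known strata: 18722·4.0 + 84416·3.3 + 71609·3.6 + 76531·3.9 = 909724.1.
Remaining total for segment B: 1130085.8 − 909724.1 = 220361.7.
Divide by its size: 220361.7 / 46113 = 4.779... → 4.8.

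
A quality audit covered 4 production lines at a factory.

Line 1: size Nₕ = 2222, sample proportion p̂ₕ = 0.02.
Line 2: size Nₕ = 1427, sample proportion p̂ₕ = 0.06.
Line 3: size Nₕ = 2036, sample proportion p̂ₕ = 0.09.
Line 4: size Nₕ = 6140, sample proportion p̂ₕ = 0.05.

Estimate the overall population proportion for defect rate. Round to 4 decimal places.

N = 2222 + 1427 + 2036 + 6140 = 11825.
Overall proportion = Σ (Nₕ/N)·p̂ₕ.
Σ Nₕp̂ₕ = 44.44 + 85.62 + 183.24 + 307 = 620.3.
620.3 / 11825 = 0.052457... → 0.0525.

0.0525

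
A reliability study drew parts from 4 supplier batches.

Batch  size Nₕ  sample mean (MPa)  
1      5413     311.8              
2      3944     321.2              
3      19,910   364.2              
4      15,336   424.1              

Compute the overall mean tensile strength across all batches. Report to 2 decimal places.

374.63

x̄_st = (Σ Nₕx̄ₕ) / (Σ Nₕ) = (5413·311.8 + 3944·321.2 + 19910·364.2 + 15336·424.1) / 44603
= 16709805.8 / 44603 = 374.6341... → 374.63.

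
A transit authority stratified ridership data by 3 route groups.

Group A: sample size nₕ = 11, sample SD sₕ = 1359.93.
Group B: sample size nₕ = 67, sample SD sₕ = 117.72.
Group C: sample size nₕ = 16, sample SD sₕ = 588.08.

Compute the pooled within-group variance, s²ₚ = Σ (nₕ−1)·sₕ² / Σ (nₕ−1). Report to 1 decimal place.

270289.0

A: (11−1)·1359.93² = 10·1849409.6049 = 18494096.049
B: (67−1)·117.72² = 66·13857.9984 = 914627.8944
C: (16−1)·588.08² = 15·345838.0864 = 5187571.296
Numerator = 24596295.2394; denominator = Σ(nₕ−1) = 91.
s²ₚ = 24596295.2394/91 = 270288.959... → 270289.0.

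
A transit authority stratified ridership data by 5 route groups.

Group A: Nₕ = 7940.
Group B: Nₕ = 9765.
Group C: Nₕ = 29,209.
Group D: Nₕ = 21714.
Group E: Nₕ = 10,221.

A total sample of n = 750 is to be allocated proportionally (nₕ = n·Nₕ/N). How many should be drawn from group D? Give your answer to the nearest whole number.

Share of group D = 21714/78849 = 0.27539.
Allocate 750 × 0.27539 = 206.540... → 207.

207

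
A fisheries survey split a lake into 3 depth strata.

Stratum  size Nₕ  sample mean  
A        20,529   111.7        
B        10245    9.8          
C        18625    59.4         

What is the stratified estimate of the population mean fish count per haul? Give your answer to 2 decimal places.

N = 49399; weights Wₕ = Nₕ/N = (0.4156, 0.2074, 0.3770).
x̄_st = Σ Wₕ·x̄ₕ = 0.4156·111.7 + 0.2074·9.8 + 0.3770·59.4 ≈ 70.8479...
→ 70.85.

70.85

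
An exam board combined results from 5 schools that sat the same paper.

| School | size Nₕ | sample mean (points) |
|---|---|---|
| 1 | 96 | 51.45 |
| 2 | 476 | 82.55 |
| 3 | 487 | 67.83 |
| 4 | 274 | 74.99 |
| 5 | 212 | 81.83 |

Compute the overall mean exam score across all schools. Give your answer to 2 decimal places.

x̄_st = (Σ Nₕx̄ₕ) / (Σ Nₕ) = (96·51.45 + 476·82.55 + 487·67.83 + 274·74.99 + 212·81.83) / 1545
= 115161.43 / 1545 = 74.5381... → 74.54.

74.54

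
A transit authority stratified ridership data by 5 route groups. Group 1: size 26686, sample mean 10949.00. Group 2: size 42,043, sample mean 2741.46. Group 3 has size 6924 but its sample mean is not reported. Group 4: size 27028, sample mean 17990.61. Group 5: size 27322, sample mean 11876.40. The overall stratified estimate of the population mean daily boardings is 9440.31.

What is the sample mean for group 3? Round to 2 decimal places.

Σ Nₕx̄ₕ = N·μ, so 6924·x̄_3 = 130003·9440.31 − (26686·10949.00 + 42043·2741.46 + 27028·17990.61 + 27322·11876.40).
= 1227268620.93 − 1218181424.66 = 9087196.27.
x̄_3 = 9087196.27 / 6924 = 1312.4200... → 1312.42.

1312.42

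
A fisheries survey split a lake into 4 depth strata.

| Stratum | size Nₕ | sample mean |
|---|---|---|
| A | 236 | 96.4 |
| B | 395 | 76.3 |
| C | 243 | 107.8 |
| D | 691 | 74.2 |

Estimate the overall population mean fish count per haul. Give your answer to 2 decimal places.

83.29

x̄_st = (Σ Nₕx̄ₕ) / (Σ Nₕ) = (236·96.4 + 395·76.3 + 243·107.8 + 691·74.2) / 1565
= 130356.5 / 1565 = 83.2949... → 83.29.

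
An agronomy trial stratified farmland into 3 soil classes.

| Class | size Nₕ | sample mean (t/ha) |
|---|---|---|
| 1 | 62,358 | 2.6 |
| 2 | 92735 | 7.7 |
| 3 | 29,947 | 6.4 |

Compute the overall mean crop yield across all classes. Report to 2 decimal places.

N = 185040; weights Wₕ = Nₕ/N = (0.3370, 0.5012, 0.1618).
x̄_st = Σ Wₕ·x̄ₕ = 0.3370·2.6 + 0.5012·7.7 + 0.1618·6.4 ≈ 5.7709...
→ 5.77.

5.77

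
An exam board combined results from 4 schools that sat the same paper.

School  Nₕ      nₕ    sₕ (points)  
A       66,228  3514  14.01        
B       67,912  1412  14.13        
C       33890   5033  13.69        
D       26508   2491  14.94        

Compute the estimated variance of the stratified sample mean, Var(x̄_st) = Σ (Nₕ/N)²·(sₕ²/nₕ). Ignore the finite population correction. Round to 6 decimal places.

N = 194538. Term for each stratum: Wₕ²sₕ²/nₕ.
Var(x̄_st) = 0.006473645 + 0.017231924 + 0.001130093 + 0.001663690 = 0.026499353 → 0.026499.

0.026499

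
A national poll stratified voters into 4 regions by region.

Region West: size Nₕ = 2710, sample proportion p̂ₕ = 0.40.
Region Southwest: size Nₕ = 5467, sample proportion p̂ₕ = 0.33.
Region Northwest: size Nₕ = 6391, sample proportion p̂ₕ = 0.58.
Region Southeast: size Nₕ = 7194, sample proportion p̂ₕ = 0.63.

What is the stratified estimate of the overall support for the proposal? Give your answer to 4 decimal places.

0.5113

Wₕ = Nₕ/N with N = 21762: 0.1245, 0.2512, 0.2937, 0.3306.
p̂_st = 0.1245·0.40 + 0.2512·0.33 + 0.2937·0.58 + 0.3306·0.63 ≈ 0.511309... → 0.5113.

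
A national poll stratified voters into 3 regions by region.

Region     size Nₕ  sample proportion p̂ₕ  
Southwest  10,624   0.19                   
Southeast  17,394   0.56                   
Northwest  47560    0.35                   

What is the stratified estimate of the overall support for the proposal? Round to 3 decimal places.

0.376

N = 10624 + 17394 + 47560 = 75578.
Overall proportion = Σ (Nₕ/N)·p̂ₕ.
Σ Nₕp̂ₕ = 2018.56 + 9740.64 + 16646 = 28405.2.
28405.2 / 75578 = 0.37584... → 0.376.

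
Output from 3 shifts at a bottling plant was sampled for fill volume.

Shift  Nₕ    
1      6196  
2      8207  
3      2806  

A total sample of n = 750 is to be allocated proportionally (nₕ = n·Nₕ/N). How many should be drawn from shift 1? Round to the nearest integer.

Share of shift 1 = 6196/17209 = 0.36004.
Allocate 750 × 0.36004 = 270.033... → 270.

270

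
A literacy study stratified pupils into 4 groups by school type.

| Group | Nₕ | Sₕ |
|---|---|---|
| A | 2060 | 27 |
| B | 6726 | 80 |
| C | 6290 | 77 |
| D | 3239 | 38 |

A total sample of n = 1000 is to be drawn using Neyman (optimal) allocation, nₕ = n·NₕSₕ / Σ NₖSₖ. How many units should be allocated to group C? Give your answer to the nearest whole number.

403

Σ NₕSₕ = 2060·27 + 6726·80 + 6290·77 + 3239·38 = 1201112.
Share for C: 484330/1201112 = 0.40323.
n_C = 1000 × 0.40323 = 403.235... → 403.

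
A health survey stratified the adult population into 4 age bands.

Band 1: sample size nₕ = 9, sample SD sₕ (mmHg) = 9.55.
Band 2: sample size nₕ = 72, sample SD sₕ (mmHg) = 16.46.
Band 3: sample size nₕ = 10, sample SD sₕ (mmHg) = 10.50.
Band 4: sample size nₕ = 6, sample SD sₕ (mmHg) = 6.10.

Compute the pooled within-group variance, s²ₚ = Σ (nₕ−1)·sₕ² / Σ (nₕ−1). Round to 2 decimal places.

227.36

1: (9−1)·9.55² = 8·91.2025 = 729.62
2: (72−1)·16.46² = 71·270.9316 = 19236.1436
3: (10−1)·10.50² = 9·110.25 = 992.25
4: (6−1)·6.10² = 5·37.21 = 186.05
Numerator = 21144.0636; denominator = Σ(nₕ−1) = 93.
s²ₚ = 21144.0636/93 = 227.3555... → 227.36.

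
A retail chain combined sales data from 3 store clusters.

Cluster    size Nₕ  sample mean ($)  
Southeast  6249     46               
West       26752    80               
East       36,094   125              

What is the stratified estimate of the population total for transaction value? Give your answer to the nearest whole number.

6939364

Estimate total by summing Nₕ·x̄ₕ over strata.
6249·46 + 26752·80 + 36094·125 = 287454 + 2140160 + 4511750 = 6939364.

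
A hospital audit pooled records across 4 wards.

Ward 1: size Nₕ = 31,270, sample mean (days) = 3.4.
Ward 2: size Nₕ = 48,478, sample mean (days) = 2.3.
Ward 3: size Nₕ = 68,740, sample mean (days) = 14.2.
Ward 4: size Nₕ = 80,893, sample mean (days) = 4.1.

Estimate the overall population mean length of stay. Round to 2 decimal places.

6.65

x̄_st = (Σ Nₕx̄ₕ) / (Σ Nₕ) = (31270·3.4 + 48478·2.3 + 68740·14.2 + 80893·4.1) / 229381
= 1525586.7 / 229381 = 6.6509... → 6.65.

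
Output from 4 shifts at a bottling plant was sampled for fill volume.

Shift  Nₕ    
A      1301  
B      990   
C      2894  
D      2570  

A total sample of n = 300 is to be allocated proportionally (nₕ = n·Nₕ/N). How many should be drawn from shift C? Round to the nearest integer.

Share of shift C = 2894/7755 = 0.37318.
Allocate 300 × 0.37318 = 111.954... → 112.

112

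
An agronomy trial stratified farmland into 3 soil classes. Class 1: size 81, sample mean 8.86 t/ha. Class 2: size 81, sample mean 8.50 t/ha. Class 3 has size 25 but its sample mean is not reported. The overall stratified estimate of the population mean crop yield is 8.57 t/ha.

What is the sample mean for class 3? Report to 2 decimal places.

N = 81 + 81 + 25 = 187.
Overall total = μ·N = 8.57·187 = 1602.59.
Subtract the known strata: 81·8.86 + 81·8.50 = 1406.16.
Remaining total for class 3: 1602.59 − 1406.16 = 196.43.
Divide by its size: 196.43 / 25 = 7.8572 → 7.86.

7.86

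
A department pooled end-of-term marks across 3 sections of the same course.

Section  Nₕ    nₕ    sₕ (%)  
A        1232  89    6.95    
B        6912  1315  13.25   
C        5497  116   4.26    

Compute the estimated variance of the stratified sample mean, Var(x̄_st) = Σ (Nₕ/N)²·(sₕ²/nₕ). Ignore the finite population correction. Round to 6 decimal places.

0.064110

N = 13641; Wₕ = Nₕ/N.
section A: (1232/13641)²·6.95²/89 = 0.004426991
section B: (6912/13641)²·13.25²/1315 = 0.034278440
section C: (5497/13641)²·4.26²/116 = 0.025405062
Sum = 0.064110493 → 0.064110.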